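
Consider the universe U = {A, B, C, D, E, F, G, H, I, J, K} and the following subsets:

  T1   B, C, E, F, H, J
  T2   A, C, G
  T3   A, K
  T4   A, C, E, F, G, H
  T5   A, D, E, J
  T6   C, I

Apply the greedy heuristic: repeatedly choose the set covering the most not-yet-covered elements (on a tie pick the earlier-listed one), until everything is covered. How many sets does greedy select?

Pick 1: T1 covers 6 new elements (B, C, E, F, H, J).
Pick 2: T2 covers 2 new elements (A, G).
Pick 3: T3 covers 1 new elements (K).
Pick 4: T5 covers 1 new elements (D).
Pick 5: T6 covers 1 new elements (I).
Greedy uses 5 sets.

5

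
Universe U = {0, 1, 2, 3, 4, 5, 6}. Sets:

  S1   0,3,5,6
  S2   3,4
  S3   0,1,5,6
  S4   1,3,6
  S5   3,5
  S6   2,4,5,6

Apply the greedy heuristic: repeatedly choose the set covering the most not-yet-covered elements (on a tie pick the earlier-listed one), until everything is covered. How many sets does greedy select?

Pick 1: S1 covers 4 new elements (0, 3, 5, 6).
Pick 2: S6 covers 2 new elements (2, 4).
Pick 3: S3 covers 1 new elements (1).
Greedy uses 3 sets.

3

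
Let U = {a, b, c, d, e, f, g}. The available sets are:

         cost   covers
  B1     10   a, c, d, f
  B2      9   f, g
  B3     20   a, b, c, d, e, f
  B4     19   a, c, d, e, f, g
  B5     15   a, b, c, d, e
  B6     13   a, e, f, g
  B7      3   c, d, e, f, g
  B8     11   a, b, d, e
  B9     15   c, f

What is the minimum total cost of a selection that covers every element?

B7, B8 cover every element at cost 3 + 11 = 14.
Any cover uses at least 2 sets; among all covering selections none totals below 14.

14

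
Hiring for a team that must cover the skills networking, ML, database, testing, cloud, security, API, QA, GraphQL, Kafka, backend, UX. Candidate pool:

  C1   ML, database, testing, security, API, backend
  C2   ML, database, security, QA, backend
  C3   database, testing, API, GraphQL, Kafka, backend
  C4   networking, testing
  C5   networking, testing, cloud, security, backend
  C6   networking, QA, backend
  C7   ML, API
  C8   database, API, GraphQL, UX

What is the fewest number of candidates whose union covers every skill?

4

C2, C3, C5, C8 together cover {networking, ML, database, testing, cloud, security, API, QA, GraphQL, Kafka, backend, UX} — every skill.
No 3 of the 8 candidates cover everything (all 56 triples fall short), so 4 is minimum.
Greedy (largest uncovered first) would take C1, C3, C5, C2, C8 — 5 candidates — but 4 suffice.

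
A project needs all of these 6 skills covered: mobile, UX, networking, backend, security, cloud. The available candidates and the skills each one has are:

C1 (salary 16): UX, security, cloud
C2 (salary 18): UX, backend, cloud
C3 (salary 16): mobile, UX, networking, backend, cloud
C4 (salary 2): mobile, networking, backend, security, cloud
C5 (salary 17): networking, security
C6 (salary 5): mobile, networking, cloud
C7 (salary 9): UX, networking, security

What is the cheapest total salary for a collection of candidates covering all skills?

11

C4, C7 cover every skill at salary 2 + 9 = 11.
Any cover uses at least 2 candidates; among all covering selections none totals below 11.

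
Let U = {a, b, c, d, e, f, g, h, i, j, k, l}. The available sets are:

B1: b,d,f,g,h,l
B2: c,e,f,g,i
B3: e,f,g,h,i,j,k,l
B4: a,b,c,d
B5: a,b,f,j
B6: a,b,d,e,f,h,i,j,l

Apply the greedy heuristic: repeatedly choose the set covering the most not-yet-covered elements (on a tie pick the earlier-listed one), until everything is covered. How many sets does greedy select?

Pick 1: B6 covers 9 new elements (a, b, d, e, f, h, i, j, l).
Pick 2: B2 covers 2 new elements (c, g).
Pick 3: B3 covers 1 new elements (k).
Greedy uses 3 sets. (The true minimum is 2.)

3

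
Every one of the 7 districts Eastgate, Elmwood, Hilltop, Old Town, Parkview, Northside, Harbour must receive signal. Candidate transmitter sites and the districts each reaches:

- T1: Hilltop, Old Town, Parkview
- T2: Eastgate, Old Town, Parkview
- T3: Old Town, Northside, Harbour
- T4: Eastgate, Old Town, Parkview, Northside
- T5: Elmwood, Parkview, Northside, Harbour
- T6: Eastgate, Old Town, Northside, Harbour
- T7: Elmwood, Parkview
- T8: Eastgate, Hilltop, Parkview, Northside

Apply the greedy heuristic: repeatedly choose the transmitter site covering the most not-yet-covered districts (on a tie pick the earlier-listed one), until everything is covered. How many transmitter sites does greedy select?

3

Pick 1: T4 covers 4 new districts (Eastgate, Old Town, Parkview, Northside).
Pick 2: T5 covers 2 new districts (Elmwood, Harbour).
Pick 3: T1 covers 1 new districts (Hilltop).
Greedy uses 3 transmitter sites.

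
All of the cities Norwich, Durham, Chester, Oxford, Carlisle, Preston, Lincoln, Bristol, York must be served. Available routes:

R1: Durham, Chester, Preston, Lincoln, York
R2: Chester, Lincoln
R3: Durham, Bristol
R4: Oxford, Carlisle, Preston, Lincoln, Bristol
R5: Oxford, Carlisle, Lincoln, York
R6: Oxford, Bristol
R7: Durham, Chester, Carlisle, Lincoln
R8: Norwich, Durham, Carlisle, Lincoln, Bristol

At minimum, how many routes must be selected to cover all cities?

3

R1, R4, R8 together cover {Norwich, Durham, Chester, Oxford, Carlisle, Preston, Lincoln, Bristol, York} — every city.
No 2 of the 8 routes cover everything (all 28 pairs fall short), so 3 is minimum.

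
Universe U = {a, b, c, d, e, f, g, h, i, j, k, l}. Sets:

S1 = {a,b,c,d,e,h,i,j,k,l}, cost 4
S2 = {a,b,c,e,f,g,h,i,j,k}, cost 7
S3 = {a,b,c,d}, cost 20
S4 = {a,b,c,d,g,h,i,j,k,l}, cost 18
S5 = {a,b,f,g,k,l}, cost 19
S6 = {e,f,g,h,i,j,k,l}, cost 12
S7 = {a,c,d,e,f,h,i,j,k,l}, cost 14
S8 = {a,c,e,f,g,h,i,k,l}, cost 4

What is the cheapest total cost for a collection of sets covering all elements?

8

S1, S8 cover every element at cost 4 + 4 = 8.
Any cover uses at least 2 sets; among all covering selections none totals below 8.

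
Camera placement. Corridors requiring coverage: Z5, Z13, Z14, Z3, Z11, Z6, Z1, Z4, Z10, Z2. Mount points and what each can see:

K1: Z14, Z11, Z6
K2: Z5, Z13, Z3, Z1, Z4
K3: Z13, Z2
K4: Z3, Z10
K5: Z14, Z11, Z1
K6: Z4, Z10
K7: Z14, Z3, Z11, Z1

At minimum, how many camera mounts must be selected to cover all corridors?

K1, K2, K3, K4 together cover {Z5, Z13, Z14, Z3, Z11, Z6, Z1, Z4, Z10, Z2} — every corridor.
No 3 of the 7 camera mounts cover everything (all 35 triples fall short), so 4 is minimum.

4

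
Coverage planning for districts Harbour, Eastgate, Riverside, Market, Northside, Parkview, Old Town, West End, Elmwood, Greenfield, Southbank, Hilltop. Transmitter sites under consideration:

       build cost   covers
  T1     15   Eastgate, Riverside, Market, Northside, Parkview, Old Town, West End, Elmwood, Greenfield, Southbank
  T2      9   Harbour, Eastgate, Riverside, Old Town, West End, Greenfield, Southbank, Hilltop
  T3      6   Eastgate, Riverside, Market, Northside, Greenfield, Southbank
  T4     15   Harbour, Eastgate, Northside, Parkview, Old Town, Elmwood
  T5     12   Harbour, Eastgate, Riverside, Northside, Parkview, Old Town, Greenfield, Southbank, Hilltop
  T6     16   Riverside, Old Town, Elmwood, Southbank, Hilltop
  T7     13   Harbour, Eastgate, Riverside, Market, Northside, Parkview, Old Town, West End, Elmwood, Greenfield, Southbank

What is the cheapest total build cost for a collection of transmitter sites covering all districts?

22

T2, T7 cover every district at build cost 9 + 13 = 22.
Any cover uses at least 2 transmitter sites; among all covering selections none totals below 22.
Greedy by coverage-per-build cost would pick T3, T2, T7 for 28 — worse than the optimum 22.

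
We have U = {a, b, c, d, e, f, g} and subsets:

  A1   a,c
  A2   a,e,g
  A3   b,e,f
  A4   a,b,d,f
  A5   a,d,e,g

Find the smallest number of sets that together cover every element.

A1, A2, A4 together cover {a, b, c, d, e, f, g} — every element.
No 2 of the 5 sets cover everything (all 10 pairs fall short), so 3 is minimum.

3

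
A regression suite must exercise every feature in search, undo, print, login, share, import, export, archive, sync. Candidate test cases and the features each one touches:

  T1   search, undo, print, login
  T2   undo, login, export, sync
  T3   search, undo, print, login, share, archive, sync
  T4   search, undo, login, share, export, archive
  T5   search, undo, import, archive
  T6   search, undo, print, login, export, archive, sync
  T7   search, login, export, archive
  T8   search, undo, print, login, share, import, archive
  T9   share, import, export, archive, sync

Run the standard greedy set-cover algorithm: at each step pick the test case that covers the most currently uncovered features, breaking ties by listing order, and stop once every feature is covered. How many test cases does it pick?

2

Pick 1: T3 covers 7 new features (search, undo, print, login, share, archive, sync).
Pick 2: T9 covers 2 new features (import, export).
Greedy uses 2 test cases.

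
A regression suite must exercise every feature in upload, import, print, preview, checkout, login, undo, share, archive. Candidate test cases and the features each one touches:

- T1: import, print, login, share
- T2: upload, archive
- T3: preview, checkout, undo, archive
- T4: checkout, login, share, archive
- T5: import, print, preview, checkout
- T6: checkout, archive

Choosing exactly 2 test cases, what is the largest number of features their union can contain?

Choosing T1, T3 covers {import, print, preview, checkout, login, undo, share, archive} — 8 features.
No choice of 2 test cases does better; here upload is left uncovered.

8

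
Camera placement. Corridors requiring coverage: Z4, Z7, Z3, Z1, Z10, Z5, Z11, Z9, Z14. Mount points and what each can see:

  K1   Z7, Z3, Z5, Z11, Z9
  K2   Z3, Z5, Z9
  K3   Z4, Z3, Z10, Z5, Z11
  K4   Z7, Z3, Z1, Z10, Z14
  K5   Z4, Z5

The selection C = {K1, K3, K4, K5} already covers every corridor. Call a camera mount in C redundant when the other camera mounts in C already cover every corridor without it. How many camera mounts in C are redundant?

Drop K1: Z9 uncovered — not redundant.
Drop K3: the rest still cover every corridor — redundant.
Drop K4: Z1, Z14 uncovered — not redundant.
Drop K5: the rest still cover every corridor — redundant.
2 redundant: K3, K5.

2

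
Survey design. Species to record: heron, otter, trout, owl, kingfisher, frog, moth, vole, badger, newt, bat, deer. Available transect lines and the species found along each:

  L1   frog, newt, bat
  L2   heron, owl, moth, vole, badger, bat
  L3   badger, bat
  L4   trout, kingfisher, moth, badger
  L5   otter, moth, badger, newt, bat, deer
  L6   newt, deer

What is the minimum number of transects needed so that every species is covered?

L1, L2, L4, L5 together cover {heron, otter, trout, owl, kingfisher, frog, moth, vole, badger, newt, bat, deer} — every species.
No 3 of the 6 transects cover everything (all 20 triples fall short), so 4 is minimum.

4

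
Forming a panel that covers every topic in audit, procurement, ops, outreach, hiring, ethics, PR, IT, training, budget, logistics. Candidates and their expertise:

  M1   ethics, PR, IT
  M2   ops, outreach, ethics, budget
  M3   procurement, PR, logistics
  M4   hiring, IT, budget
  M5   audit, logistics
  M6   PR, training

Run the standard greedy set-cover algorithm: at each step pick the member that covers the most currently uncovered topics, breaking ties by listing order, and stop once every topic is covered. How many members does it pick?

Pick 1: M2 covers 4 new topics (ops, outreach, ethics, budget).
Pick 2: M3 covers 3 new topics (procurement, PR, logistics).
Pick 3: M4 covers 2 new topics (hiring, IT).
Pick 4: M5 covers 1 new topics (audit).
Pick 5: M6 covers 1 new topics (training).
Greedy uses 5 members.

5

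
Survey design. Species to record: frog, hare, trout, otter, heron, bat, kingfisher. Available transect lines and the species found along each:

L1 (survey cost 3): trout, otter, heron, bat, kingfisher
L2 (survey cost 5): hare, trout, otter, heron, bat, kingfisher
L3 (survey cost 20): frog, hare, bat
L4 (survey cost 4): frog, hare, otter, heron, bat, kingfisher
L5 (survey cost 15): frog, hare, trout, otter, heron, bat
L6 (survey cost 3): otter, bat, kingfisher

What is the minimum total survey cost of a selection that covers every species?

7

L1, L4 cover every species at survey cost 3 + 4 = 7.
Any cover uses at least 2 transects; among all covering selections none totals below 7.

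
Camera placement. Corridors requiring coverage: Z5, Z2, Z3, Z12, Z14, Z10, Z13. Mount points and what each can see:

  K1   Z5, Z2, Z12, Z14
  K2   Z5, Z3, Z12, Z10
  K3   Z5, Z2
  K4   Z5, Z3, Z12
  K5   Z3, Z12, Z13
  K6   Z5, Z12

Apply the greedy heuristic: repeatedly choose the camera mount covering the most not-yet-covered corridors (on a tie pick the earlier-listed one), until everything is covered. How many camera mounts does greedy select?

Pick 1: K1 covers 4 new corridors (Z5, Z2, Z12, Z14).
Pick 2: K2 covers 2 new corridors (Z3, Z10).
Pick 3: K5 covers 1 new corridors (Z13).
Greedy uses 3 camera mounts.

3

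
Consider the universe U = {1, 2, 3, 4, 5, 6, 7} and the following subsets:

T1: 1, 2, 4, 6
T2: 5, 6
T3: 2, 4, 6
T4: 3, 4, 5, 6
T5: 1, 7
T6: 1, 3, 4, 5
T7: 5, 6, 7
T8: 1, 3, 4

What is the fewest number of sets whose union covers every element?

T1, T4, T5 together cover {1, 2, 3, 4, 5, 6, 7} — every element.
No 2 of the 8 sets cover everything (all 28 pairs fall short), so 3 is minimum.

3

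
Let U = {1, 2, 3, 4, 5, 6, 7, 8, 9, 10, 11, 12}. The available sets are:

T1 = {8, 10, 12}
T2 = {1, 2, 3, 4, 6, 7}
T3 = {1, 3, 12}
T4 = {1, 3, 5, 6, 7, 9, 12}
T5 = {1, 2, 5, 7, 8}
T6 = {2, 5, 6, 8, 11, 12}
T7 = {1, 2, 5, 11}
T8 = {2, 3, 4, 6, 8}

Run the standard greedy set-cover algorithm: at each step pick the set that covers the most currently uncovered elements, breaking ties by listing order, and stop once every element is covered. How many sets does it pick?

Pick 1: T4 covers 7 new elements (1, 3, 5, 6, 7, 9, 12).
Pick 2: T6 covers 3 new elements (2, 8, 11).
Pick 3: T1 covers 1 new elements (10).
Pick 4: T2 covers 1 new elements (4).
Greedy uses 4 sets.

4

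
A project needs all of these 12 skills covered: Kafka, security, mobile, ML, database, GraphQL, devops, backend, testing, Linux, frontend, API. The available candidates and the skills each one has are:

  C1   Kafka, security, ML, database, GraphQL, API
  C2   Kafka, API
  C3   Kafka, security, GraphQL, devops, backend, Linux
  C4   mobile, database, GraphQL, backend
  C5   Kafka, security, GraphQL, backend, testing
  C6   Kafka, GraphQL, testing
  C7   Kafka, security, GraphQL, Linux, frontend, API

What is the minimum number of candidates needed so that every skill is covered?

5

C1, C3, C4, C5, C7 together cover {Kafka, security, mobile, ML, database, GraphQL, devops, backend, testing, Linux, frontend, API} — every skill.
No 4 of the 7 candidates cover everything (all 35 size-4 selections fall short), so 5 is minimum.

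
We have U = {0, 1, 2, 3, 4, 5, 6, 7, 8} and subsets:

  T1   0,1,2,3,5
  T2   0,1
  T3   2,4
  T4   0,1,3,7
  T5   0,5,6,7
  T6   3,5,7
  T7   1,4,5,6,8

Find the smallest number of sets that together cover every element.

T1, T4, T7 together cover {0, 1, 2, 3, 4, 5, 6, 7, 8} — every element.
No 2 of the 7 sets cover everything (all 21 pairs fall short), so 3 is minimum.

3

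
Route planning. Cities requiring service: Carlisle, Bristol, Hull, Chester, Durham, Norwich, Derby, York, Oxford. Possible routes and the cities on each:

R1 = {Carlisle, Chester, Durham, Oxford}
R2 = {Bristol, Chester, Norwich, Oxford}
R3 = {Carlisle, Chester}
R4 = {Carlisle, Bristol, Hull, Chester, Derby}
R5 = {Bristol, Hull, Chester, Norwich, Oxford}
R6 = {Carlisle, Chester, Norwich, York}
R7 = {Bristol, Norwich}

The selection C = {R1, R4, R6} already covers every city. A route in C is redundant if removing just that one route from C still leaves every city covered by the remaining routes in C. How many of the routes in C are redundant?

Drop R1: Durham, Oxford uncovered — not redundant.
Drop R4: Bristol, Hull, Derby uncovered — not redundant.
Drop R6: Norwich, York uncovered — not redundant.
None of the routes in C is redundant.

0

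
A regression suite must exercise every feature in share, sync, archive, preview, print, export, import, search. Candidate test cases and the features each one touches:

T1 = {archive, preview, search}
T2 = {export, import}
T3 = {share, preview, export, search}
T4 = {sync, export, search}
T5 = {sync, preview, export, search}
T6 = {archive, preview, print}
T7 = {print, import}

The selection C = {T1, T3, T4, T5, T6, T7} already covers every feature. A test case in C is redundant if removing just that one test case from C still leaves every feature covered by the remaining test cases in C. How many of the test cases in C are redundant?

4

Drop T1: the rest still cover every feature — redundant.
Drop T3: share uncovered — not redundant.
Drop T4: the rest still cover every feature — redundant.
Drop T5: the rest still cover every feature — redundant.
Drop T6: the rest still cover every feature — redundant.
Drop T7: import uncovered — not redundant.
4 redundant: T1, T4, T5, T6.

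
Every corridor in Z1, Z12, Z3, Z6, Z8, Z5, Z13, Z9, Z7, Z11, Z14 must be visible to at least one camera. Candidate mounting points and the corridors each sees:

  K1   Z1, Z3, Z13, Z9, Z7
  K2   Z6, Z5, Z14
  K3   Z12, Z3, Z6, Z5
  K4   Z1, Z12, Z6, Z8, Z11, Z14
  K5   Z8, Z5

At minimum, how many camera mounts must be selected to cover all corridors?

3

K1, K2, K4 together cover {Z1, Z12, Z3, Z6, Z8, Z5, Z13, Z9, Z7, Z11, Z14} — every corridor.
No 2 of the 5 camera mounts cover everything (all 10 pairs fall short), so 3 is minimum.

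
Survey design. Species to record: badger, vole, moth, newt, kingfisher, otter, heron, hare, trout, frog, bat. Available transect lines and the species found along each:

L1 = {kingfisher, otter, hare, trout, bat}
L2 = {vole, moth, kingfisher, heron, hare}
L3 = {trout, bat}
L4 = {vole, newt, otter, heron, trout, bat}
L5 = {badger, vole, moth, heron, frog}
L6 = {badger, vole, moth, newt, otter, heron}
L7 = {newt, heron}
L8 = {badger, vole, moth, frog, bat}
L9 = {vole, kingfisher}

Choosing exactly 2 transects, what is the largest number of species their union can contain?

Choosing L1, L5 covers {badger, vole, moth, kingfisher, otter, heron, hare, trout, frog, bat} — 10 species.
No choice of 2 transects does better; here newt is left uncovered.

10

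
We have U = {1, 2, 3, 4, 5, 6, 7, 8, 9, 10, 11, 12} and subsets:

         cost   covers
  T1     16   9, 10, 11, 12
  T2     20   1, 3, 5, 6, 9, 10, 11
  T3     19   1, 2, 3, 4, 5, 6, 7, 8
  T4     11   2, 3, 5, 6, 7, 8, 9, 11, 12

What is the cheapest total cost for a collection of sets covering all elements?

35

T1, T3 cover every element at cost 16 + 19 = 35.
Any cover uses at least 2 sets; among all covering selections none totals below 35.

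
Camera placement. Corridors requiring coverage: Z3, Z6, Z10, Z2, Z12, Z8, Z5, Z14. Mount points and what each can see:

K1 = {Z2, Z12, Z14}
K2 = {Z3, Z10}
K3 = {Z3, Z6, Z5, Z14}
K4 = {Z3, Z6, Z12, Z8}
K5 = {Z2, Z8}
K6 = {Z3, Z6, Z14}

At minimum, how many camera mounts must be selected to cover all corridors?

4

K1, K2, K3, K4 together cover {Z3, Z6, Z10, Z2, Z12, Z8, Z5, Z14} — every corridor.
No 3 of the 6 camera mounts cover everything (all 20 triples fall short), so 4 is minimum.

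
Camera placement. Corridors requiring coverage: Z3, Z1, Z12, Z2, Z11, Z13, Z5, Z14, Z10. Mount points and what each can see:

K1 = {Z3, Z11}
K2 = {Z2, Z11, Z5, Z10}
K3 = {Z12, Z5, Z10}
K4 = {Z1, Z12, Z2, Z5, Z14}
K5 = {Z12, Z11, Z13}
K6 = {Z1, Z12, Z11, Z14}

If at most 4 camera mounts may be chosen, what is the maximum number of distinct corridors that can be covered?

Choosing K1, K2, K4, K5 covers {Z3, Z1, Z12, Z2, Z11, Z13, Z5, Z14, Z10} — 9 corridors.
That is all 9 corridors.

9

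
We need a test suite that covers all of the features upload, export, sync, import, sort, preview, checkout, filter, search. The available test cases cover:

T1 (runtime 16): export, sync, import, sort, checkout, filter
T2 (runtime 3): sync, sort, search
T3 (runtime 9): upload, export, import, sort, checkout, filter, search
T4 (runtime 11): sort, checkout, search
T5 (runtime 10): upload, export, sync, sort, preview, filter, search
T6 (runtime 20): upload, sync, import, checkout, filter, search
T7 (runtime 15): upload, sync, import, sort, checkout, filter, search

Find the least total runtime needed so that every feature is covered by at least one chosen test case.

19

T3, T5 cover every feature at runtime 9 + 10 = 19.
Any cover uses at least 2 test cases; among all covering selections none totals below 19.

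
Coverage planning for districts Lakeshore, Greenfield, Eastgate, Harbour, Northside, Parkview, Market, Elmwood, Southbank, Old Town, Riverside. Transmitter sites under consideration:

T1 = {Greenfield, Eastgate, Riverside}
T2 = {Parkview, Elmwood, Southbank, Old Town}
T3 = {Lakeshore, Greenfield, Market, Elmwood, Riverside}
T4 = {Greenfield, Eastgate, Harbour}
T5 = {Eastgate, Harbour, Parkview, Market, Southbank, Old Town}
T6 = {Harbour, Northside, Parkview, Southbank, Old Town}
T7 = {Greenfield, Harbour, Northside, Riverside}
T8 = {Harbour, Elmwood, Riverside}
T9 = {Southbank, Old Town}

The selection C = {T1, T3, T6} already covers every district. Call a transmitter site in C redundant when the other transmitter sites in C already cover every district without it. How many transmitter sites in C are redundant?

0

Drop T1: Eastgate uncovered — not redundant.
Drop T3: Lakeshore, Market, Elmwood uncovered — not redundant.
Drop T6: Harbour, Northside, Parkview, Southbank, … uncovered — not redundant.
None of the transmitter sites in C is redundant.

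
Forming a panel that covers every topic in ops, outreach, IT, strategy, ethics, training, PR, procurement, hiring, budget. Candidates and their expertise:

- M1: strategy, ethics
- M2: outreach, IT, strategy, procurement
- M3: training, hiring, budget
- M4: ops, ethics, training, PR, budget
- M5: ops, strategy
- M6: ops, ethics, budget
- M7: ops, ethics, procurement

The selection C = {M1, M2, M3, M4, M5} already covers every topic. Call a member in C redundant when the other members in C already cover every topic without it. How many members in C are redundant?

Drop M1: the rest still cover every topic — redundant.
Drop M2: outreach, IT, procurement uncovered — not redundant.
Drop M3: hiring uncovered — not redundant.
Drop M4: PR uncovered — not redundant.
Drop M5: the rest still cover every topic — redundant.
2 redundant: M1, M5.

2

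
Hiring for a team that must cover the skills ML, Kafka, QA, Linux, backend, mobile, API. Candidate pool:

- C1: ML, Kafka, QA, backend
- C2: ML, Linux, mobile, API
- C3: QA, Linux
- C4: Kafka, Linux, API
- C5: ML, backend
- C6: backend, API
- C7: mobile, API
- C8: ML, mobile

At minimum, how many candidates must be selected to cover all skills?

C1, C2 together cover {ML, Kafka, QA, Linux, backend, mobile, API} — every skill.
No single candidate contains all 7 skills, so 2 is optimal.

2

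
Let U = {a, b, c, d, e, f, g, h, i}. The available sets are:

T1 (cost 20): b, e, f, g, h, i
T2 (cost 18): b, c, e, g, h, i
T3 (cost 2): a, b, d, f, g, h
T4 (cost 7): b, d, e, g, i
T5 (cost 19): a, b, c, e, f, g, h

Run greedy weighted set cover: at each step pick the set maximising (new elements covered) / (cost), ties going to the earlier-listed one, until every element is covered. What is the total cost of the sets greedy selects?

Pick 1: T3 adds 6 new (a, b, d, f, g, h) at cost 2 (ratio 6/2).
Pick 2: T4 adds 2 new (e, i) at cost 7 (ratio 2/7).
Pick 3: T2 adds 1 new (c) at cost 18 (ratio 1/18).
Greedy total cost: 2 + 7 + 18 = 27. (The true optimum is 20, so greedy overshoots here.)

27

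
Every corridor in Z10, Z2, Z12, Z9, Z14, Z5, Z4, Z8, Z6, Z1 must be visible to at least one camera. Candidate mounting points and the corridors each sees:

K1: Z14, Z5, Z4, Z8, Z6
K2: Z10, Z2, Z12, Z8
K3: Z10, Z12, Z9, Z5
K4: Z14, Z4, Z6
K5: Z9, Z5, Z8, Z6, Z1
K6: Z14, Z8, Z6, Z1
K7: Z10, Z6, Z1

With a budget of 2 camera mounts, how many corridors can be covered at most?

8

Choosing K1, K2 covers {Z10, Z2, Z12, Z14, Z5, Z4, Z8, Z6} — 8 corridors.
No choice of 2 camera mounts does better; here Z9, Z1 are left uncovered.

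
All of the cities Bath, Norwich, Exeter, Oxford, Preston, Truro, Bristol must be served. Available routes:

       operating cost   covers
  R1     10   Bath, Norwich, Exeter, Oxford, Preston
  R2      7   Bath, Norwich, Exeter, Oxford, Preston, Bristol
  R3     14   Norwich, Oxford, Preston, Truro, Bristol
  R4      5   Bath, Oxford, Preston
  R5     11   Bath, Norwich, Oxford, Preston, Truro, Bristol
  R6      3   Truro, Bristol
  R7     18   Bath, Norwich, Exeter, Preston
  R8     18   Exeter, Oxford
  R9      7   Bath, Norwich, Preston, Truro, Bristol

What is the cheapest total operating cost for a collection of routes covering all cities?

10

R2, R6 cover every city at operating cost 7 + 3 = 10.
Any cover uses at least 2 routes; among all covering selections none totals below 10.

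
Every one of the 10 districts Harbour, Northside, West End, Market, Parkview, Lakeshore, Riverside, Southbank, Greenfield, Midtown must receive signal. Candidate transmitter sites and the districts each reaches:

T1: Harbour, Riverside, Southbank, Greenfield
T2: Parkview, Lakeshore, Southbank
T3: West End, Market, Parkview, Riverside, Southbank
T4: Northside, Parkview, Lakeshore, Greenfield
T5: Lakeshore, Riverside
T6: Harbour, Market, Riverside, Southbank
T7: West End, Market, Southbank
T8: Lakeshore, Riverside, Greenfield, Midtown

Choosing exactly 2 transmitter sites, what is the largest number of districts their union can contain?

8

Choosing T3, T4 covers {Northside, West End, Market, Parkview, Lakeshore, Riverside, Southbank, Greenfield} — 8 districts.
No choice of 2 transmitter sites does better; here Harbour, Midtown are left uncovered.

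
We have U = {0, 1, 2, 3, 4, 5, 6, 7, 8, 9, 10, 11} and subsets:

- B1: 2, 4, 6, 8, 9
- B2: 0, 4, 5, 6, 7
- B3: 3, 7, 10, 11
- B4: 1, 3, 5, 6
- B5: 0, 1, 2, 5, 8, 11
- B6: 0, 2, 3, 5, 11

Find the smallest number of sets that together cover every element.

B1, B3, B5 together cover {0, 1, 2, 3, 4, 5, 6, 7, 8, 9, 10, 11} — every element.
No 2 of the 6 sets cover everything (all 15 pairs fall short), so 3 is minimum.

3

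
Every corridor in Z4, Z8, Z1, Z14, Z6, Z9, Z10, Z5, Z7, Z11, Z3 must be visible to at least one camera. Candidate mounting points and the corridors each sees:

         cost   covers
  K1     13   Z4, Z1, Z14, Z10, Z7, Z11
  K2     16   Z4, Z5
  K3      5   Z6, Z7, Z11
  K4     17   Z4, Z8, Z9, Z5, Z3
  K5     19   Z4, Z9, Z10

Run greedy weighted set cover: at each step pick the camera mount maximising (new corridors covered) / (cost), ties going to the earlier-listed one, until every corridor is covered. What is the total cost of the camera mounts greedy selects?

Pick 1: K3 adds 3 new (Z6, Z7, Z11) at cost 5 (ratio 3/5).
Pick 2: K1 adds 4 new (Z4, Z1, Z14, Z10) at cost 13 (ratio 4/13).
Pick 3: K4 adds 4 new (Z8, Z9, Z5, Z3) at cost 17 (ratio 4/17).
Greedy total cost: 5 + 13 + 17 = 35.

35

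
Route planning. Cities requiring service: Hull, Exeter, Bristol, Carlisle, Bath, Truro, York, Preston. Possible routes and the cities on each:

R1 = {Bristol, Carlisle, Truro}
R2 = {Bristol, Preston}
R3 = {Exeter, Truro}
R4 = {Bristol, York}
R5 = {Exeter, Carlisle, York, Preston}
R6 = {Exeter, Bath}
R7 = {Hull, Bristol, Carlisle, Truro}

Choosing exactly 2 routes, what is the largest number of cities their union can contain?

Choosing R5, R7 covers {Hull, Exeter, Bristol, Carlisle, Truro, York, Preston} — 7 cities.
No choice of 2 routes does better; here Bath is left uncovered.

7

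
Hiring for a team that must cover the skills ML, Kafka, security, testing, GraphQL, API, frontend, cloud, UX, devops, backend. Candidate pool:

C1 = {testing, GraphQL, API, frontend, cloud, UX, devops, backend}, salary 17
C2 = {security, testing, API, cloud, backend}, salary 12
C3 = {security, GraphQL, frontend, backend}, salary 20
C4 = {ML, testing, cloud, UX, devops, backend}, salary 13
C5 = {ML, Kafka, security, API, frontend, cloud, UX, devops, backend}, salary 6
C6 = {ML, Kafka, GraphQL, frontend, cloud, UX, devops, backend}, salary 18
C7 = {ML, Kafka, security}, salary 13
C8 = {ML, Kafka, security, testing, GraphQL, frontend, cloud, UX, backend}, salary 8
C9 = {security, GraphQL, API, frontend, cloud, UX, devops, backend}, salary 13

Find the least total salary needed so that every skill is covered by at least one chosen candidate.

14

C5, C8 cover every skill at salary 6 + 8 = 14.
Any cover uses at least 2 candidates; among all covering selections none totals below 14.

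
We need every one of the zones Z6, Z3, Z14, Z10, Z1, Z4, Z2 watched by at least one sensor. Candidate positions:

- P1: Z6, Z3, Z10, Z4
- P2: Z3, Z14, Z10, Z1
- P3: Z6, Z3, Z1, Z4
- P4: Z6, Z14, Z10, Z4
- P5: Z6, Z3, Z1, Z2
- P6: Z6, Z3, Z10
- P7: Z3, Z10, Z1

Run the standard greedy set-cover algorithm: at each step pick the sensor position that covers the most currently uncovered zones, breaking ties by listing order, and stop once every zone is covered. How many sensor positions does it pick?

Pick 1: P1 covers 4 new zones (Z6, Z3, Z10, Z4).
Pick 2: P2 covers 2 new zones (Z14, Z1).
Pick 3: P5 covers 1 new zones (Z2).
Greedy uses 3 sensor positions. (The true minimum is 2.)

3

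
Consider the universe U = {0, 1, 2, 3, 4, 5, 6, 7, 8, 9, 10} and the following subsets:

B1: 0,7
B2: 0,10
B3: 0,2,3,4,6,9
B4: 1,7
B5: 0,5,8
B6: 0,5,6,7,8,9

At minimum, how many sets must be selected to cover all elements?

B2, B3, B4, B5 together cover {0, 1, 2, 3, 4, 5, 6, 7, 8, 9, 10} — every element.
No 3 of the 6 sets cover everything (all 20 triples fall short), so 4 is minimum.

4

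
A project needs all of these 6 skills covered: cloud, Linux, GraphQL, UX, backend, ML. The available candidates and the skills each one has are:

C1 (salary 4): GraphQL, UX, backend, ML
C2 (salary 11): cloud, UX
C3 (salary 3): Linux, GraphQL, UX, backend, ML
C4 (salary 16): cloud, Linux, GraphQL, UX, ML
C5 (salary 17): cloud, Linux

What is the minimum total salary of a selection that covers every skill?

C2, C3 cover every skill at salary 11 + 3 = 14.
Any cover uses at least 2 candidates; among all covering selections none totals below 14.

14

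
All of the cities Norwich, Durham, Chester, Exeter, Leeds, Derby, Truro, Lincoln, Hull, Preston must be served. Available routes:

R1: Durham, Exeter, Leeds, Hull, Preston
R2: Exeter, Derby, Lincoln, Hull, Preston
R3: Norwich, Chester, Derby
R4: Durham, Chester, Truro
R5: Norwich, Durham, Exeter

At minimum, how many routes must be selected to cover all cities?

4

R1, R2, R3, R4 together cover {Norwich, Durham, Chester, Exeter, Leeds, Derby, Truro, Lincoln, Hull, Preston} — every city.
No 3 of the 5 routes cover everything (all 10 triples fall short), so 4 is minimum.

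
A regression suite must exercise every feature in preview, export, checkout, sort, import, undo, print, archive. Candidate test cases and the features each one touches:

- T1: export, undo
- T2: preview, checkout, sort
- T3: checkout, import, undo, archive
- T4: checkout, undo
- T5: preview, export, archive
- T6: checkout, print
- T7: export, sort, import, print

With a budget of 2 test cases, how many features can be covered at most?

7

Choosing T3, T7 covers {export, checkout, sort, import, undo, print, archive} — 7 features.
No choice of 2 test cases does better; here preview is left uncovered.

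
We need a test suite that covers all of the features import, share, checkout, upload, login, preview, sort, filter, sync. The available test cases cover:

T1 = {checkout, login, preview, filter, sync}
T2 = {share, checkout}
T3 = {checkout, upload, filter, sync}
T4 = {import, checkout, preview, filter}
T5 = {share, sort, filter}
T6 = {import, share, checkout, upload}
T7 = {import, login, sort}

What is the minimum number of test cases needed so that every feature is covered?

3

T1, T5, T6 together cover {import, share, checkout, upload, login, preview, sort, filter, sync} — every feature.
No 2 of the 7 test cases cover everything (all 21 pairs fall short), so 3 is minimum.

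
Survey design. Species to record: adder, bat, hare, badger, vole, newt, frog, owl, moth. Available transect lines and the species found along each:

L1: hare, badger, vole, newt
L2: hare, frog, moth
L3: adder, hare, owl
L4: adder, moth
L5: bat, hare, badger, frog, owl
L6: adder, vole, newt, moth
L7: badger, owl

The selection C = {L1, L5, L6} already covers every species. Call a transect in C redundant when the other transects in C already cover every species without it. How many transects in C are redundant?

1

Drop L1: the rest still cover every species — redundant.
Drop L5: bat, frog, owl uncovered — not redundant.
Drop L6: adder, moth uncovered — not redundant.
1 redundant: L1.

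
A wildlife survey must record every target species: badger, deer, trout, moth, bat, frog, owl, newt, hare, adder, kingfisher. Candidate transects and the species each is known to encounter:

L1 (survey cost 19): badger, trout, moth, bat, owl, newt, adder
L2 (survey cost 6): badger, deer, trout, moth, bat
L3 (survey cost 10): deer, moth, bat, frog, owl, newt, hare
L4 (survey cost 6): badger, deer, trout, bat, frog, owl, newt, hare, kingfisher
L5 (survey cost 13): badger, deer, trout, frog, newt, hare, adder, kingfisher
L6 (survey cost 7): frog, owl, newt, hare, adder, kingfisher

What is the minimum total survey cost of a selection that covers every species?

13

L2, L6 cover every species at survey cost 6 + 7 = 13.
Any cover uses at least 2 transects; among all covering selections none totals below 13.
Greedy by coverage-per-survey cost would pick L4, L2, L6 for 19 — worse than the optimum 13.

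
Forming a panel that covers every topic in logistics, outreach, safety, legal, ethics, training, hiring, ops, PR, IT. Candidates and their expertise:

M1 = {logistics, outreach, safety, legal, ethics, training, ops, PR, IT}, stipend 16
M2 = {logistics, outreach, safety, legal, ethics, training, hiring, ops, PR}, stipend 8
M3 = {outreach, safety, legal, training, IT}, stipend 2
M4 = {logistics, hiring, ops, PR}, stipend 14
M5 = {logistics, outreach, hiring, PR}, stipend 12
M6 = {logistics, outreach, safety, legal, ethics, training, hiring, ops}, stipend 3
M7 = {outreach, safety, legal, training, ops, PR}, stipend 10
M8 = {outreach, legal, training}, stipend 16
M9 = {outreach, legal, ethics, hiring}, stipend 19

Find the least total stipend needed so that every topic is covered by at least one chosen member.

10

M2, M3 cover every topic at stipend 8 + 2 = 10.
Any cover uses at least 2 members; among all covering selections none totals below 10.
Greedy by coverage-per-stipend would pick M6, M3, M2 for 13 — worse than the optimum 10.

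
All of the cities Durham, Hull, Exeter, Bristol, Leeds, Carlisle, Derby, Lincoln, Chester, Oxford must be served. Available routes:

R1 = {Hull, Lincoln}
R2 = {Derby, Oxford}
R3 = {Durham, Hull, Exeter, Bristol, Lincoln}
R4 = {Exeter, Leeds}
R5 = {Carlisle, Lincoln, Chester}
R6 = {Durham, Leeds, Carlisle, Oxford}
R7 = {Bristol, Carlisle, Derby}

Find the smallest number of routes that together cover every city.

4

R2, R3, R4, R5 together cover {Durham, Hull, Exeter, Bristol, Leeds, Carlisle, Derby, Lincoln, Chester, Oxford} — every city.
No 3 of the 7 routes cover everything (all 35 triples fall short), so 4 is minimum.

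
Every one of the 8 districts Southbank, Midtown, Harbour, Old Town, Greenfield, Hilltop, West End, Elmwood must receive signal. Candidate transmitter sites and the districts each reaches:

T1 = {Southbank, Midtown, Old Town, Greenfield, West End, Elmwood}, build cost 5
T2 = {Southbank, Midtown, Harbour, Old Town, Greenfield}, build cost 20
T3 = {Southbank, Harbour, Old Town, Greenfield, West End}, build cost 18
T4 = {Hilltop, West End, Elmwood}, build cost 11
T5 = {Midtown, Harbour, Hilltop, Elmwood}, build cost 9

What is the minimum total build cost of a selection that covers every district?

14

T1, T5 cover every district at build cost 5 + 9 = 14.
Any cover uses at least 2 transmitter sites; among all covering selections none totals below 14.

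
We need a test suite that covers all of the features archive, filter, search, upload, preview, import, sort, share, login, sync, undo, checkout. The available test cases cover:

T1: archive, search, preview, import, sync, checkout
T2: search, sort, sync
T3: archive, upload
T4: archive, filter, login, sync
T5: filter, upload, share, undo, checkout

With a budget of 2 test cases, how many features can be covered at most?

10

Choosing T1, T5 covers {archive, filter, search, upload, preview, import, share, sync, undo, checkout} — 10 features.
No choice of 2 test cases does better; here sort, login are left uncovered.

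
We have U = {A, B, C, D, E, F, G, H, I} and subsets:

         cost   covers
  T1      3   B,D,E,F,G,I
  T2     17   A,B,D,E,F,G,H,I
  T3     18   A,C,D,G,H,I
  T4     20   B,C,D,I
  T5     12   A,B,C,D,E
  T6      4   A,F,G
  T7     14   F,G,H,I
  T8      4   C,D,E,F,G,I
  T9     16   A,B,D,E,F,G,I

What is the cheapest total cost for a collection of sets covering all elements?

T1, T3 cover every element at cost 3 + 18 = 21.
Any cover uses at least 2 sets; among all covering selections none totals below 21.

21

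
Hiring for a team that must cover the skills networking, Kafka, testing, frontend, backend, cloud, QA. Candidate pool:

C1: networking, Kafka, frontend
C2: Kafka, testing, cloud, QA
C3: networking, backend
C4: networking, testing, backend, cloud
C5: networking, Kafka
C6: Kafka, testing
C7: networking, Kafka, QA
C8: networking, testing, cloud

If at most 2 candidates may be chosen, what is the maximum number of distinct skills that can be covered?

6

Choosing C1, C2 covers {networking, Kafka, testing, frontend, cloud, QA} — 6 skills.
No choice of 2 candidates does better; here backend is left uncovered.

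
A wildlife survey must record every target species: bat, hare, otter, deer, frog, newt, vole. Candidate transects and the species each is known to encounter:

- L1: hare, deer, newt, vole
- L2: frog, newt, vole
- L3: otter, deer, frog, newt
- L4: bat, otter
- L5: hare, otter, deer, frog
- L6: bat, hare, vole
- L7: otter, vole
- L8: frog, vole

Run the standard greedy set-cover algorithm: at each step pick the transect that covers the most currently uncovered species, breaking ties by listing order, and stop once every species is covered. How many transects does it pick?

Pick 1: L1 covers 4 new species (hare, deer, newt, vole).
Pick 2: L3 covers 2 new species (otter, frog).
Pick 3: L4 covers 1 new species (bat).
Greedy uses 3 transects. (The true minimum is 2.)

3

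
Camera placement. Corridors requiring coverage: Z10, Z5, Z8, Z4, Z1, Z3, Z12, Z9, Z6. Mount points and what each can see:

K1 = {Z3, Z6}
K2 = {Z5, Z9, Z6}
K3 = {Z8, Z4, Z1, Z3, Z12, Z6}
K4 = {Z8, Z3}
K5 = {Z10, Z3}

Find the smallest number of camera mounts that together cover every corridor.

K2, K3, K5 together cover {Z10, Z5, Z8, Z4, Z1, Z3, Z12, Z9, Z6} — every corridor.
No 2 of the 5 camera mounts cover everything (all 10 pairs fall short), so 3 is minimum.

3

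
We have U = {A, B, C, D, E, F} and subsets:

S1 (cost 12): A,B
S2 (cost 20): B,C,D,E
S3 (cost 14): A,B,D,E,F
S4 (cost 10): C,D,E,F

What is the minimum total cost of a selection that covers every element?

22

S1, S4 cover every element at cost 12 + 10 = 22.
Any cover uses at least 2 sets; among all covering selections none totals below 22.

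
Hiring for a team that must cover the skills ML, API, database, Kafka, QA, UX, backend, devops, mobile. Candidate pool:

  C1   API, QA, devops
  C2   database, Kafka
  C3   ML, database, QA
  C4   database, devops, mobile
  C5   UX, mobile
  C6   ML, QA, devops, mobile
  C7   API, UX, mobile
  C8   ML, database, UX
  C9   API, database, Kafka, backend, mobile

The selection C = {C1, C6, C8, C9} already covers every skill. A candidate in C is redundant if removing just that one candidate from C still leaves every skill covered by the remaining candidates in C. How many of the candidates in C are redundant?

Drop C1: the rest still cover every skill — redundant.
Drop C6: the rest still cover every skill — redundant.
Drop C8: UX uncovered — not redundant.
Drop C9: Kafka, backend uncovered — not redundant.
2 redundant: C1, C6.

2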